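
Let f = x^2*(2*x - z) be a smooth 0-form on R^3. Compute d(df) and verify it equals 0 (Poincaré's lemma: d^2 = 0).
d(df) = 0

Step 1: df = sum_i (∂f/∂x_i) dx_i = (2*x*(3*x - z)) dx + (0) dy + (-x^2) dz.
Step 2: Apply d again. Using the 1-form formula, the coefficient of dx ∧ dy in d(df) is ∂^2 f/∂x ∂y - ∂^2 f/∂y ∂x = (0) - (0) = 0 (equality of mixed partials for smooth f).
Similarly for dx ∧ dz and dy ∧ dz — all coefficients vanish. So d(df) = 0.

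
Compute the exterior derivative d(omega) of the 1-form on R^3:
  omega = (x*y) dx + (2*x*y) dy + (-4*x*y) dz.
d(omega) = (-x + 2*y) dx ∧ dy + (-4*y) dx ∧ dz + (-4*x) dy ∧ dz

For a 1-form omega = sum_i f_i dx_i, the exterior derivative is
  d(omega) = sum_{i < j} (∂f_j/∂x_i - ∂f_i/∂x_j) dx_i ∧ dx_j.
  coefficient of dx ∧ dy: ∂f_2/∂x - ∂f_1/∂y = ∂(2*x*y)/∂x - ∂(x*y)/∂y = -x + 2*y
  coefficient of dx ∧ dz: ∂f_3/∂x - ∂f_1/∂z = ∂(-4*x*y)/∂x - ∂(x*y)/∂z = -4*y
  coefficient of dy ∧ dz: ∂f_3/∂y - ∂f_2/∂z = ∂(-4*x*y)/∂y - ∂(2*x*y)/∂z = -4*x
Assembling: d(omega) = (-x + 2*y) dx ∧ dy + (-4*y) dx ∧ dz + (-4*x) dy ∧ dz.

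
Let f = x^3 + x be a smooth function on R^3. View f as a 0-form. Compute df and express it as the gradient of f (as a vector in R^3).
df = (3*x^2 + 1) dx + (0) dy + (0) dz; grad f = (3*x^2 + 1, 0, 0)

For a 0-form f, d f = (∂f/∂x) dx + (∂f/∂y) dy + (∂f/∂z) dz. The components of the vector representation are exactly the entries of grad f in Cartesian coordinates:
  ∂f/∂x = 3*x^2 + 1
  ∂f/∂y = 0
  ∂f/∂z = 0.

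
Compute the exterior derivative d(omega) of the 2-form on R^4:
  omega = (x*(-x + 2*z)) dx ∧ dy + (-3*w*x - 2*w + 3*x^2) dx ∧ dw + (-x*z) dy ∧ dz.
d(omega) = (2*x - z) dx ∧ dy ∧ dz

For a 2-form omega = sum_{i<j} g_{ij} dx_i ∧ dx_j, the exterior derivative is
  d(omega) = sum_{i<j} d(g_{ij}) ∧ dx_i ∧ dx_j = sum_{i<j, k} (∂g_{ij}/∂x_k) dx_k ∧ dx_i ∧ dx_j.
Expand each term, using dx_k ∧ dx_i ∧ dx_j = sgn(permutation) dx_{(a)} ∧ dx_{(b)} ∧ dx_{(c)} with (a < b < c) sorted:
  d(x*(-x + 2*z)) includes (∂/∂z)(x*(-x + 2*z)) dz = (2*x) dz, which multiplied by dx ∧ dy gives (2*x) dx ∧ dy ∧ dz
  d(-x*z) includes (∂/∂x)(-x*z) dx = (-z) dx, which multiplied by dy ∧ dz gives (-z) dx ∧ dy ∧ dz
Collecting like 3-forms: d(omega) = (2*x - z) dx ∧ dy ∧ dz.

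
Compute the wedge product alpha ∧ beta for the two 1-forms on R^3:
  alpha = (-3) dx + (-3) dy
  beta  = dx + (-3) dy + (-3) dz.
alpha ∧ beta = (12) dx ∧ dy + (9) dx ∧ dz + (9) dy ∧ dz

Distribute the wedge, using dx_i ∧ dx_j = -dx_j ∧ dx_i and dx_i ∧ dx_i = 0. For each pair (i, j) with i < j, the coefficient of dx_i ∧ dx_j in alpha ∧ beta is (alpha_i * beta_j - alpha_j * beta_i). Collecting: alpha ∧ beta = (12) dx ∧ dy + (9) dx ∧ dz + (9) dy ∧ dz.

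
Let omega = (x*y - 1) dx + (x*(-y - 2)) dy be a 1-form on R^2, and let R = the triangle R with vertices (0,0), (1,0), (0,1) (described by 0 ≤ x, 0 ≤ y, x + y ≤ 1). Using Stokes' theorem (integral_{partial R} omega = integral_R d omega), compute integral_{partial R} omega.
integral_(partial R) omega = -4/3

Stokes: integral_partial_R omega = integral_R d omega with d omega = (∂Q/∂x - ∂P/∂y) dx ∧ dy.
  ∂Q/∂x = -y - 2
  ∂P/∂y = x
  integrand = ∂Q/∂x - ∂P/∂y = -x - y - 2.
Integrating over R: integral_0^1 integral_0^{1-x} (-x - y - 2) dy dx = -4/3.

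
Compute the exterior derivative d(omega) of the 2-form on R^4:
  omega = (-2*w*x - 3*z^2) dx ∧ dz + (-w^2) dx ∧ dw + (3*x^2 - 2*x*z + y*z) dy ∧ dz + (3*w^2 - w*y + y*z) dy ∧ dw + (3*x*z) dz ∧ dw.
d(omega) = (-2*x + 3*z) dx ∧ dz ∧ dw + (6*x - 2*z) dx ∧ dy ∧ dz + (-y) dy ∧ dz ∧ dw

For a 2-form omega = sum_{i<j} g_{ij} dx_i ∧ dx_j, the exterior derivative is
  d(omega) = sum_{i<j} d(g_{ij}) ∧ dx_i ∧ dx_j = sum_{i<j, k} (∂g_{ij}/∂x_k) dx_k ∧ dx_i ∧ dx_j.
Expand each term, using dx_k ∧ dx_i ∧ dx_j = sgn(permutation) dx_{(a)} ∧ dx_{(b)} ∧ dx_{(c)} with (a < b < c) sorted:
  d(-2*w*x - 3*z^2) includes (∂/∂w)(-2*w*x - 3*z^2) dw = (-2*x) dw, which multiplied by dx ∧ dz gives (-2*x) dx ∧ dz ∧ dw
  d(3*x^2 - 2*x*z + y*z) includes (∂/∂x)(3*x^2 - 2*x*z + y*z) dx = (6*x - 2*z) dx, which multiplied by dy ∧ dz gives (6*x - 2*z) dx ∧ dy ∧ dz
  d(3*w^2 - w*y + y*z) includes (∂/∂z)(3*w^2 - w*y + y*z) dz = (y) dz, which multiplied by dy ∧ dw gives (-y) dy ∧ dz ∧ dw
  d(3*x*z) includes (∂/∂x)(3*x*z) dx = (3*z) dx, which multiplied by dz ∧ dw gives (3*z) dx ∧ dz ∧ dw
Collecting like 3-forms: d(omega) = (-2*x + 3*z) dx ∧ dz ∧ dw + (6*x - 2*z) dx ∧ dy ∧ dz + (-y) dy ∧ dz ∧ dw.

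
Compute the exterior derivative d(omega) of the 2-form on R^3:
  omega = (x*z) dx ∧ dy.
d(omega) = (x) dx ∧ dy ∧ dz

For a 2-form omega = sum_{i<j} g_{ij} dx_i ∧ dx_j, the exterior derivative is
  d(omega) = sum_{i<j} d(g_{ij}) ∧ dx_i ∧ dx_j = sum_{i<j, k} (∂g_{ij}/∂x_k) dx_k ∧ dx_i ∧ dx_j.
Expand each term, using dx_k ∧ dx_i ∧ dx_j = sgn(permutation) dx_{(a)} ∧ dx_{(b)} ∧ dx_{(c)} with (a < b < c) sorted:
  d(x*z) includes (∂/∂z)(x*z) dz = (x) dz, which multiplied by dx ∧ dy gives (x) dx ∧ dy ∧ dz
Collecting like 3-forms: d(omega) = (x) dx ∧ dy ∧ dz.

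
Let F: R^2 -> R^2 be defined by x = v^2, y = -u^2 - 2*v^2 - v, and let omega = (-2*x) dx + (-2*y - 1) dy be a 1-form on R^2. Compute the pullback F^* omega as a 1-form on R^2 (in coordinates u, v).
F^* omega = (2*u*(-2*u^2 - 4*v^2 - 2*v + 1)) du + (-8*u^2*v - 2*u^2 - 20*v^3 - 12*v^2 + 2*v + 1) dv

Using F^*(f dg) = (f ∘ F) d(g ∘ F), substitute each coordinate x_i by F_i(u, v) in f_i, and replace dx_i by d F_i = (∂F_i/∂u) du + (∂F_i/∂v) dv.
  For the x component: f_1(F) = -2*v^2; d F_1 = (0) du + (2*v) dv
  For the y component: f_2(F) = 2*u^2 + 4*v^2 + 2*v - 1; d F_2 = (-2*u) du + (-4*v - 1) dv
Combining and collecting du, dv coefficients:
  coeff of du: 2*u*(-2*u^2 - 4*v^2 - 2*v + 1)
  coeff of dv: -8*u^2*v - 2*u^2 - 20*v^3 - 12*v^2 + 2*v + 1
F^* omega = (2*u*(-2*u^2 - 4*v^2 - 2*v + 1)) du + (-8*u^2*v - 2*u^2 - 20*v^3 - 12*v^2 + 2*v + 1) dv.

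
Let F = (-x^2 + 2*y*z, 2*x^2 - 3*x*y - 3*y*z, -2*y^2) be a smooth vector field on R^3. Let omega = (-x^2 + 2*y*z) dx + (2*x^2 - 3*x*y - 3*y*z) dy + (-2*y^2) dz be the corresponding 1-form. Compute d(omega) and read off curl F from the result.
d(omega) = (-y) dy ∧ dz + (2*y) dz ∧ dx + (4*x - 3*y - 2*z) dx ∧ dy; curl F = (-y, 2*y, 4*x - 3*y - 2*z)

d omega = sum_{i<j} (∂f_j/∂x_i - ∂f_i/∂x_j) dx_i ∧ dx_j. Under the identification (dy ∧ dz, dz ∧ dx, dx ∧ dy) ↔ (e_x, e_y, e_z), the coefficients are exactly the components of curl F. Compute:
  ∂R/∂y - ∂Q/∂z = (-4*y) - (-3*y) = -y
  ∂P/∂z - ∂R/∂x = (2*y) - (0) = 2*y
  ∂Q/∂x - ∂P/∂y = (4*x - 3*y) - (2*z) = 4*x - 3*y - 2*z.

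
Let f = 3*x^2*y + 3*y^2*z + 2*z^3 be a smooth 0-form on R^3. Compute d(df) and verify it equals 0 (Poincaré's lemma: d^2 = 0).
d(df) = 0

Step 1: df = sum_i (∂f/∂x_i) dx_i = (6*x*y) dx + (3*x^2 + 6*y*z) dy + (3*y^2 + 6*z^2) dz.
Step 2: Apply d again. Using the 1-form formula, the coefficient of dx ∧ dy in d(df) is ∂^2 f/∂x ∂y - ∂^2 f/∂y ∂x = (6*x) - (6*x) = 0 (equality of mixed partials for smooth f).
Similarly for dx ∧ dz and dy ∧ dz — all coefficients vanish. So d(df) = 0.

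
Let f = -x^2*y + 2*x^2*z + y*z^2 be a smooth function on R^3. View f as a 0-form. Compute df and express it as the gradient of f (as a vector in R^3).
df = (2*x*(-y + 2*z)) dx + (-x^2 + z^2) dy + (2*x^2 + 2*y*z) dz; grad f = (2*x*(-y + 2*z), -x^2 + z^2, 2*x^2 + 2*y*z)

For a 0-form f, d f = (∂f/∂x) dx + (∂f/∂y) dy + (∂f/∂z) dz. The components of the vector representation are exactly the entries of grad f in Cartesian coordinates:
  ∂f/∂x = 2*x*(-y + 2*z)
  ∂f/∂y = -x^2 + z^2
  ∂f/∂z = 2*x^2 + 2*y*z.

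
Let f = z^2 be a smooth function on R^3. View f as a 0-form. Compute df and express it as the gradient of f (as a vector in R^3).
df = (0) dx + (0) dy + (2*z) dz; grad f = (0, 0, 2*z)

For a 0-form f, d f = (∂f/∂x) dx + (∂f/∂y) dy + (∂f/∂z) dz. The components of the vector representation are exactly the entries of grad f in Cartesian coordinates:
  ∂f/∂x = 0
  ∂f/∂y = 0
  ∂f/∂z = 2*z.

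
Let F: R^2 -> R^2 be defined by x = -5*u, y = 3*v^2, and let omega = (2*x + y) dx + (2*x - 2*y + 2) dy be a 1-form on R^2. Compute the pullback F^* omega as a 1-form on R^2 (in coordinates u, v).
F^* omega = (50*u - 15*v^2) du + (12*v*(-5*u - 3*v^2 + 1)) dv

Using F^*(f dg) = (f ∘ F) d(g ∘ F), substitute each coordinate x_i by F_i(u, v) in f_i, and replace dx_i by d F_i = (∂F_i/∂u) du + (∂F_i/∂v) dv.
  For the x component: f_1(F) = -10*u + 3*v^2; d F_1 = (-5) du + (0) dv
  For the y component: f_2(F) = -10*u - 6*v^2 + 2; d F_2 = (0) du + (6*v) dv
Combining and collecting du, dv coefficients:
  coeff of du: 50*u - 15*v^2
  coeff of dv: 12*v*(-5*u - 3*v^2 + 1)
F^* omega = (50*u - 15*v^2) du + (12*v*(-5*u - 3*v^2 + 1)) dv.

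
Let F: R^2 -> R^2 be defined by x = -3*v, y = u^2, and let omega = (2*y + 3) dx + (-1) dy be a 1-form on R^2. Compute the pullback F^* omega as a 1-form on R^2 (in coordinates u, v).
F^* omega = (-2*u) du + (-6*u^2 - 9) dv

Using F^*(f dg) = (f ∘ F) d(g ∘ F), substitute each coordinate x_i by F_i(u, v) in f_i, and replace dx_i by d F_i = (∂F_i/∂u) du + (∂F_i/∂v) dv.
  For the x component: f_1(F) = 2*u^2 + 3; d F_1 = (0) du + (-3) dv
  For the y component: f_2(F) = -1; d F_2 = (2*u) du + (0) dv
Combining and collecting du, dv coefficients:
  coeff of du: -2*u
  coeff of dv: -6*u^2 - 9
F^* omega = (-2*u) du + (-6*u^2 - 9) dv.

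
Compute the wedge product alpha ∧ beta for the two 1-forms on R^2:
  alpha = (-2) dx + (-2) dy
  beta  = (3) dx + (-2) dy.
alpha ∧ beta = (10) dx ∧ dy

Distribute the wedge, using dx_i ∧ dx_j = -dx_j ∧ dx_i and dx_i ∧ dx_i = 0. For each pair (i, j) with i < j, the coefficient of dx_i ∧ dx_j in alpha ∧ beta is (alpha_i * beta_j - alpha_j * beta_i). Collecting: alpha ∧ beta = (10) dx ∧ dy.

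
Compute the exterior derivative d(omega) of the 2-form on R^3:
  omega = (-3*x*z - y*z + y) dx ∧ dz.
d(omega) = (z - 1) dx ∧ dy ∧ dz

For a 2-form omega = sum_{i<j} g_{ij} dx_i ∧ dx_j, the exterior derivative is
  d(omega) = sum_{i<j} d(g_{ij}) ∧ dx_i ∧ dx_j = sum_{i<j, k} (∂g_{ij}/∂x_k) dx_k ∧ dx_i ∧ dx_j.
Expand each term, using dx_k ∧ dx_i ∧ dx_j = sgn(permutation) dx_{(a)} ∧ dx_{(b)} ∧ dx_{(c)} with (a < b < c) sorted:
  d(-3*x*z - y*z + y) includes (∂/∂y)(-3*x*z - y*z + y) dy = (1 - z) dy, which multiplied by dx ∧ dz gives (z - 1) dx ∧ dy ∧ dz
Collecting like 3-forms: d(omega) = (z - 1) dx ∧ dy ∧ dz.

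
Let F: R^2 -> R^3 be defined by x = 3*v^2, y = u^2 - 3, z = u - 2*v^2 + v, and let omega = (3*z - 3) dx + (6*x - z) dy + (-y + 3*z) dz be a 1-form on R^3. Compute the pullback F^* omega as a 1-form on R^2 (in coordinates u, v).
F^* omega = (-3*u^2 + 40*u*v^2 - 2*u*v + 3*u - 6*v^2 + 3*v + 3) du + (4*u^2*v - u^2 + 6*u*v + 3*u - 12*v^3 - 27*v + 3) dv

Using F^*(f dg) = (f ∘ F) d(g ∘ F), substitute each coordinate x_i by F_i(u, v) in f_i, and replace dx_i by d F_i = (∂F_i/∂u) du + (∂F_i/∂v) dv.
  For the x component: f_1(F) = 3*u - 6*v^2 + 3*v - 3; d F_1 = (0) du + (6*v) dv
  For the y component: f_2(F) = -u + 20*v^2 - v; d F_2 = (2*u) du + (0) dv
  For the z component: f_3(F) = -u^2 + 3*u - 6*v^2 + 3*v + 3; d F_3 = (1) du + (1 - 4*v) dv
Combining and collecting du, dv coefficients:
  coeff of du: -3*u^2 + 40*u*v^2 - 2*u*v + 3*u - 6*v^2 + 3*v + 3
  coeff of dv: 4*u^2*v - u^2 + 6*u*v + 3*u - 12*v^3 - 27*v + 3
F^* omega = (-3*u^2 + 40*u*v^2 - 2*u*v + 3*u - 6*v^2 + 3*v + 3) du + (4*u^2*v - u^2 + 6*u*v + 3*u - 12*v^3 - 27*v + 3) dv.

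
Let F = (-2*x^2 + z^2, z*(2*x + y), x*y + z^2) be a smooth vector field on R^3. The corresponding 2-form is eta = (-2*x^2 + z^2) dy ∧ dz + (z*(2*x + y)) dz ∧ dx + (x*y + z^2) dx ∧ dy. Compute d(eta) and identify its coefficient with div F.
d(eta) = (-4*x + 3*z) dx ∧ dy ∧ dz; div F = -4*x + 3*z

For a 2-form in R^3 of the form above, applying d gives a 3-form with coefficient ∂P/∂x + ∂Q/∂y + ∂R/∂z:
  ∂P/∂x = -4*x
  ∂Q/∂y = z
  ∂R/∂z = 2*z
Sum = -4*x + 3*z, which is exactly div F.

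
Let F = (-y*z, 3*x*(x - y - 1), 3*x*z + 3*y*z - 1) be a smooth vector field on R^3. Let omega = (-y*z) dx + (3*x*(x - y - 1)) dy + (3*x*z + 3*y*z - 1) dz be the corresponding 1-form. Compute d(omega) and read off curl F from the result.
d(omega) = (3*z) dy ∧ dz + (-y - 3*z) dz ∧ dx + (6*x - 3*y + z - 3) dx ∧ dy; curl F = (3*z, -y - 3*z, 6*x - 3*y + z - 3)

d omega = sum_{i<j} (∂f_j/∂x_i - ∂f_i/∂x_j) dx_i ∧ dx_j. Under the identification (dy ∧ dz, dz ∧ dx, dx ∧ dy) ↔ (e_x, e_y, e_z), the coefficients are exactly the components of curl F. Compute:
  ∂R/∂y - ∂Q/∂z = (3*z) - (0) = 3*z
  ∂P/∂z - ∂R/∂x = (-y) - (3*z) = -y - 3*z
  ∂Q/∂x - ∂P/∂y = (6*x - 3*y - 3) - (-z) = 6*x - 3*y + z - 3.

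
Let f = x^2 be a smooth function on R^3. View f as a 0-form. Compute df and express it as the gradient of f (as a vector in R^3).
df = (2*x) dx + (0) dy + (0) dz; grad f = (2*x, 0, 0)

For a 0-form f, d f = (∂f/∂x) dx + (∂f/∂y) dy + (∂f/∂z) dz. The components of the vector representation are exactly the entries of grad f in Cartesian coordinates:
  ∂f/∂x = 2*x
  ∂f/∂y = 0
  ∂f/∂z = 0.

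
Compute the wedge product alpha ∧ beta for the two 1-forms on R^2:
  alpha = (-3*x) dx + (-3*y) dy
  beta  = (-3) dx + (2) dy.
alpha ∧ beta = (-6*x - 9*y) dx ∧ dy

Distribute the wedge, using dx_i ∧ dx_j = -dx_j ∧ dx_i and dx_i ∧ dx_i = 0. For each pair (i, j) with i < j, the coefficient of dx_i ∧ dx_j in alpha ∧ beta is (alpha_i * beta_j - alpha_j * beta_i). Collecting: alpha ∧ beta = (-6*x - 9*y) dx ∧ dy.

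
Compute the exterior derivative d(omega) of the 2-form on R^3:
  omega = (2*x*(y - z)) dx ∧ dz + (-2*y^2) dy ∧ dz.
d(omega) = (-2*x) dx ∧ dy ∧ dz

For a 2-form omega = sum_{i<j} g_{ij} dx_i ∧ dx_j, the exterior derivative is
  d(omega) = sum_{i<j} d(g_{ij}) ∧ dx_i ∧ dx_j = sum_{i<j, k} (∂g_{ij}/∂x_k) dx_k ∧ dx_i ∧ dx_j.
Expand each term, using dx_k ∧ dx_i ∧ dx_j = sgn(permutation) dx_{(a)} ∧ dx_{(b)} ∧ dx_{(c)} with (a < b < c) sorted:
  d(2*x*(y - z)) includes (∂/∂y)(2*x*(y - z)) dy = (2*x) dy, which multiplied by dx ∧ dz gives (-2*x) dx ∧ dy ∧ dz
Collecting like 3-forms: d(omega) = (-2*x) dx ∧ dy ∧ dz.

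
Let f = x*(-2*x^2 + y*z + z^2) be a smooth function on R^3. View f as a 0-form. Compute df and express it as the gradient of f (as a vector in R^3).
df = (-6*x^2 + y*z + z^2) dx + (x*z) dy + (x*(y + 2*z)) dz; grad f = (-6*x^2 + y*z + z^2, x*z, x*(y + 2*z))

For a 0-form f, d f = (∂f/∂x) dx + (∂f/∂y) dy + (∂f/∂z) dz. The components of the vector representation are exactly the entries of grad f in Cartesian coordinates:
  ∂f/∂x = -6*x^2 + y*z + z^2
  ∂f/∂y = x*z
  ∂f/∂z = x*(y + 2*z).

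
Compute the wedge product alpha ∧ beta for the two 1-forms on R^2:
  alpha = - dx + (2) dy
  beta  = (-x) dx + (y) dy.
alpha ∧ beta = (2*x - y) dx ∧ dy

Distribute the wedge, using dx_i ∧ dx_j = -dx_j ∧ dx_i and dx_i ∧ dx_i = 0. For each pair (i, j) with i < j, the coefficient of dx_i ∧ dx_j in alpha ∧ beta is (alpha_i * beta_j - alpha_j * beta_i). Collecting: alpha ∧ beta = (2*x - y) dx ∧ dy.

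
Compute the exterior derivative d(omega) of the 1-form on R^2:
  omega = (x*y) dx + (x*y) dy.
d(omega) = (-x + y) dx ∧ dy

For a 1-form omega = sum_i f_i dx_i, the exterior derivative is
  d(omega) = sum_{i < j} (∂f_j/∂x_i - ∂f_i/∂x_j) dx_i ∧ dx_j.
  coefficient of dx ∧ dy: ∂f_2/∂x - ∂f_1/∂y = ∂(x*y)/∂x - ∂(x*y)/∂y = -x + y
Assembling: d(omega) = (-x + y) dx ∧ dy.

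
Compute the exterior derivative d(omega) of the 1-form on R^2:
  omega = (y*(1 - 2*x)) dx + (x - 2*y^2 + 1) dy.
d(omega) = (2*x) dx ∧ dy

For a 1-form omega = sum_i f_i dx_i, the exterior derivative is
  d(omega) = sum_{i < j} (∂f_j/∂x_i - ∂f_i/∂x_j) dx_i ∧ dx_j.
  coefficient of dx ∧ dy: ∂f_2/∂x - ∂f_1/∂y = ∂(x - 2*y^2 + 1)/∂x - ∂(y*(1 - 2*x))/∂y = 2*x
Assembling: d(omega) = (2*x) dx ∧ dy.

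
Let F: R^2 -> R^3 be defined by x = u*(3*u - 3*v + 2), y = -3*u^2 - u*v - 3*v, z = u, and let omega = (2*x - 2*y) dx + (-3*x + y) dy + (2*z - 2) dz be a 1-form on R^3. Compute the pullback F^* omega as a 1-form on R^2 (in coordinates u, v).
F^* omega = (144*u^3 - 96*u^2*v + 84*u^2 + 4*u*v^2 + 40*u*v + 10*u - 15*v^2 + 12*v - 2) du + (-24*u^3 + 4*u^2*v + 30*u^2 - 39*u*v + 18*u + 9*v) dv

Using F^*(f dg) = (f ∘ F) d(g ∘ F), substitute each coordinate x_i by F_i(u, v) in f_i, and replace dx_i by d F_i = (∂F_i/∂u) du + (∂F_i/∂v) dv.
  For the x component: f_1(F) = 12*u^2 - 4*u*v + 4*u + 6*v; d F_1 = (6*u - 3*v + 2) du + (-3*u) dv
  For the y component: f_2(F) = -12*u^2 + 8*u*v - 6*u - 3*v; d F_2 = (-6*u - v) du + (-u - 3) dv
  For the z component: f_3(F) = 2*u - 2; d F_3 = (1) du + (0) dv
Combining and collecting du, dv coefficients:
  coeff of du: 144*u^3 - 96*u^2*v + 84*u^2 + 4*u*v^2 + 40*u*v + 10*u - 15*v^2 + 12*v - 2
  coeff of dv: -24*u^3 + 4*u^2*v + 30*u^2 - 39*u*v + 18*u + 9*v
F^* omega = (144*u^3 - 96*u^2*v + 84*u^2 + 4*u*v^2 + 40*u*v + 10*u - 15*v^2 + 12*v - 2) du + (-24*u^3 + 4*u^2*v + 30*u^2 - 39*u*v + 18*u + 9*v) dv.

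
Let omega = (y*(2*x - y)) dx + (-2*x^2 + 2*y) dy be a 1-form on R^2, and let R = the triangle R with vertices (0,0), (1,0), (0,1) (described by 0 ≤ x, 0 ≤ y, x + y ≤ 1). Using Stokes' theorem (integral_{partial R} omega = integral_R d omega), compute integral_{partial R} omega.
integral_(partial R) omega = -2/3

Stokes: integral_partial_R omega = integral_R d omega with d omega = (∂Q/∂x - ∂P/∂y) dx ∧ dy.
  ∂Q/∂x = -4*x
  ∂P/∂y = 2*x - 2*y
  integrand = ∂Q/∂x - ∂P/∂y = -6*x + 2*y.
Integrating over R: integral_0^1 integral_0^{1-x} (-6*x + 2*y) dy dx = -2/3.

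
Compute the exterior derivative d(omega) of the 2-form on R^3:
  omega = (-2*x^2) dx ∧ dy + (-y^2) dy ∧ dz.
d(omega) = 0

For a 2-form omega = sum_{i<j} g_{ij} dx_i ∧ dx_j, the exterior derivative is
  d(omega) = sum_{i<j} d(g_{ij}) ∧ dx_i ∧ dx_j = sum_{i<j, k} (∂g_{ij}/∂x_k) dx_k ∧ dx_i ∧ dx_j.
Expand each term, using dx_k ∧ dx_i ∧ dx_j = sgn(permutation) dx_{(a)} ∧ dx_{(b)} ∧ dx_{(c)} with (a < b < c) sorted:

Collecting like 3-forms: d(omega) = 0.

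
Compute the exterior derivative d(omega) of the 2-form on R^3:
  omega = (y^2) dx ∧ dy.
d(omega) = 0

For a 2-form omega = sum_{i<j} g_{ij} dx_i ∧ dx_j, the exterior derivative is
  d(omega) = sum_{i<j} d(g_{ij}) ∧ dx_i ∧ dx_j = sum_{i<j, k} (∂g_{ij}/∂x_k) dx_k ∧ dx_i ∧ dx_j.
Expand each term, using dx_k ∧ dx_i ∧ dx_j = sgn(permutation) dx_{(a)} ∧ dx_{(b)} ∧ dx_{(c)} with (a < b < c) sorted:

Collecting like 3-forms: d(omega) = 0.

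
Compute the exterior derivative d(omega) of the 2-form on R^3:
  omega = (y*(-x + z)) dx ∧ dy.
d(omega) = (y) dx ∧ dy ∧ dz

For a 2-form omega = sum_{i<j} g_{ij} dx_i ∧ dx_j, the exterior derivative is
  d(omega) = sum_{i<j} d(g_{ij}) ∧ dx_i ∧ dx_j = sum_{i<j, k} (∂g_{ij}/∂x_k) dx_k ∧ dx_i ∧ dx_j.
Expand each term, using dx_k ∧ dx_i ∧ dx_j = sgn(permutation) dx_{(a)} ∧ dx_{(b)} ∧ dx_{(c)} with (a < b < c) sorted:
  d(y*(-x + z)) includes (∂/∂z)(y*(-x + z)) dz = (y) dz, which multiplied by dx ∧ dy gives (y) dx ∧ dy ∧ dz
Collecting like 3-forms: d(omega) = (y) dx ∧ dy ∧ dz.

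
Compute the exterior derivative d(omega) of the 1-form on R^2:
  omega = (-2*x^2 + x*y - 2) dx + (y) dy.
d(omega) = (-x) dx ∧ dy

For a 1-form omega = sum_i f_i dx_i, the exterior derivative is
  d(omega) = sum_{i < j} (∂f_j/∂x_i - ∂f_i/∂x_j) dx_i ∧ dx_j.
  coefficient of dx ∧ dy: ∂f_2/∂x - ∂f_1/∂y = ∂(y)/∂x - ∂(-2*x^2 + x*y - 2)/∂y = -x
Assembling: d(omega) = (-x) dx ∧ dy.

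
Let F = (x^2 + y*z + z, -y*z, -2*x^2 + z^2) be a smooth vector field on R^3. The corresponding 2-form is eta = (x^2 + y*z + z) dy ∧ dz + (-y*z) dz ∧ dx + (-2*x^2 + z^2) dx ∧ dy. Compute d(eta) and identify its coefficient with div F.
d(eta) = (2*x + z) dx ∧ dy ∧ dz; div F = 2*x + z

For a 2-form in R^3 of the form above, applying d gives a 3-form with coefficient ∂P/∂x + ∂Q/∂y + ∂R/∂z:
  ∂P/∂x = 2*x
  ∂Q/∂y = -z
  ∂R/∂z = 2*z
Sum = 2*x + z, which is exactly div F.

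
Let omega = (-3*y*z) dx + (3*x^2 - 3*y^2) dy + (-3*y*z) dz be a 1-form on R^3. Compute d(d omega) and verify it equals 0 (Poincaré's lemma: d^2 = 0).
d(d omega) = 0

Step 1: d omega = sum_{i<j} (∂f_j/∂x_i - ∂f_i/∂x_j) dx_i ∧ dx_j:
  coeff of dx ∧ dy: 6*x + 3*z
  coeff of dx ∧ dz: 3*y
  coeff of dy ∧ dz: -3*z
Step 2: Apply d again to each 2-form coefficient. The only possible 3-form in R^3 is dx ∧ dy ∧ dz, with coefficient
  ∂(coeff of dy∧dz)/∂x - ∂(coeff of dx∧dz)/∂y + ∂(coeff of dx∧dy)/∂z
  = ∂/∂x (-3*z) - ∂/∂y (3*y) + ∂/∂z (6*x + 3*z).
Each of these terms simplifies to sums of mixed partials that cancel in pairs. The result is 0 (by equality of mixed partials for smooth functions — Schwarz / Clairaut).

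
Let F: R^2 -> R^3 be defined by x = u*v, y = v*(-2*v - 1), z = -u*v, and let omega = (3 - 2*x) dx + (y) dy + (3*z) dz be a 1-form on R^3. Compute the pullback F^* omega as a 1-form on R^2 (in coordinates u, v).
F^* omega = (v*(u*v + 3)) du + (u^2*v + 3*u + 8*v^3 + 6*v^2 + v) dv

Using F^*(f dg) = (f ∘ F) d(g ∘ F), substitute each coordinate x_i by F_i(u, v) in f_i, and replace dx_i by d F_i = (∂F_i/∂u) du + (∂F_i/∂v) dv.
  For the x component: f_1(F) = -2*u*v + 3; d F_1 = (v) du + (u) dv
  For the y component: f_2(F) = v*(-2*v - 1); d F_2 = (0) du + (-4*v - 1) dv
  For the z component: f_3(F) = -3*u*v; d F_3 = (-v) du + (-u) dv
Combining and collecting du, dv coefficients:
  coeff of du: v*(u*v + 3)
  coeff of dv: u^2*v + 3*u + 8*v^3 + 6*v^2 + v
F^* omega = (v*(u*v + 3)) du + (u^2*v + 3*u + 8*v^3 + 6*v^2 + v) dv.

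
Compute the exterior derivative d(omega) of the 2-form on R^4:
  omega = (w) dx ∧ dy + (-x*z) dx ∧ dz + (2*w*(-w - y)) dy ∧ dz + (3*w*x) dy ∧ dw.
d(omega) = (3*w + 1) dx ∧ dy ∧ dw + (-4*w - 2*y) dy ∧ dz ∧ dw

For a 2-form omega = sum_{i<j} g_{ij} dx_i ∧ dx_j, the exterior derivative is
  d(omega) = sum_{i<j} d(g_{ij}) ∧ dx_i ∧ dx_j = sum_{i<j, k} (∂g_{ij}/∂x_k) dx_k ∧ dx_i ∧ dx_j.
Expand each term, using dx_k ∧ dx_i ∧ dx_j = sgn(permutation) dx_{(a)} ∧ dx_{(b)} ∧ dx_{(c)} with (a < b < c) sorted:
  d(w) includes (∂/∂w)(w) dw = (1) dw, which multiplied by dx ∧ dy gives (1) dx ∧ dy ∧ dw
  d(2*w*(-w - y)) includes (∂/∂w)(2*w*(-w - y)) dw = (-4*w - 2*y) dw, which multiplied by dy ∧ dz gives (-4*w - 2*y) dy ∧ dz ∧ dw
  d(3*w*x) includes (∂/∂x)(3*w*x) dx = (3*w) dx, which multiplied by dy ∧ dw gives (3*w) dx ∧ dy ∧ dw
Collecting like 3-forms: d(omega) = (3*w + 1) dx ∧ dy ∧ dw + (-4*w - 2*y) dy ∧ dz ∧ dw.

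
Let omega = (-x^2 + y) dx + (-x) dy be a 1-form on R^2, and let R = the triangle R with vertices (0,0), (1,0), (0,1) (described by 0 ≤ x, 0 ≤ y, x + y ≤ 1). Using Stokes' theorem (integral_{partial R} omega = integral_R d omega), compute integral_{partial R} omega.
integral_(partial R) omega = -1

Stokes: integral_partial_R omega = integral_R d omega with d omega = (∂Q/∂x - ∂P/∂y) dx ∧ dy.
  ∂Q/∂x = -1
  ∂P/∂y = 1
  integrand = ∂Q/∂x - ∂P/∂y = -2.
Integrating over R: integral_0^1 integral_0^{1-x} (-2) dy dx = -1.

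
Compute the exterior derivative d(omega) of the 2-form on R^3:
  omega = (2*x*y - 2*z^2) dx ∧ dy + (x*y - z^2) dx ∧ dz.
d(omega) = (-x - 4*z) dx ∧ dy ∧ dz

For a 2-form omega = sum_{i<j} g_{ij} dx_i ∧ dx_j, the exterior derivative is
  d(omega) = sum_{i<j} d(g_{ij}) ∧ dx_i ∧ dx_j = sum_{i<j, k} (∂g_{ij}/∂x_k) dx_k ∧ dx_i ∧ dx_j.
Expand each term, using dx_k ∧ dx_i ∧ dx_j = sgn(permutation) dx_{(a)} ∧ dx_{(b)} ∧ dx_{(c)} with (a < b < c) sorted:
  d(2*x*y - 2*z^2) includes (∂/∂z)(2*x*y - 2*z^2) dz = (-4*z) dz, which multiplied by dx ∧ dy gives (-4*z) dx ∧ dy ∧ dz
  d(x*y - z^2) includes (∂/∂y)(x*y - z^2) dy = (x) dy, which multiplied by dx ∧ dz gives (-x) dx ∧ dy ∧ dz
Collecting like 3-forms: d(omega) = (-x - 4*z) dx ∧ dy ∧ dz.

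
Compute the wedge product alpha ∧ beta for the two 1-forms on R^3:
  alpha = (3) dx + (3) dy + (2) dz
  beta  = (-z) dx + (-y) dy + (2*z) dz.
alpha ∧ beta = (-3*y + 3*z) dx ∧ dy + (8*z) dx ∧ dz + (2*y + 6*z) dy ∧ dz

Distribute the wedge, using dx_i ∧ dx_j = -dx_j ∧ dx_i and dx_i ∧ dx_i = 0. For each pair (i, j) with i < j, the coefficient of dx_i ∧ dx_j in alpha ∧ beta is (alpha_i * beta_j - alpha_j * beta_i). Collecting: alpha ∧ beta = (-3*y + 3*z) dx ∧ dy + (8*z) dx ∧ dz + (2*y + 6*z) dy ∧ dz.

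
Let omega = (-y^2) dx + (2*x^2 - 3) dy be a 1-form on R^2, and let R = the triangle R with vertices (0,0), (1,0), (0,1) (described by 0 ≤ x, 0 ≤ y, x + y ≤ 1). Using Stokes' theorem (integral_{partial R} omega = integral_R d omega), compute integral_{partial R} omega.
integral_(partial R) omega = 1

Stokes: integral_partial_R omega = integral_R d omega with d omega = (∂Q/∂x - ∂P/∂y) dx ∧ dy.
  ∂Q/∂x = 4*x
  ∂P/∂y = -2*y
  integrand = ∂Q/∂x - ∂P/∂y = 4*x + 2*y.
Integrating over R: integral_0^1 integral_0^{1-x} (4*x + 2*y) dy dx = 1.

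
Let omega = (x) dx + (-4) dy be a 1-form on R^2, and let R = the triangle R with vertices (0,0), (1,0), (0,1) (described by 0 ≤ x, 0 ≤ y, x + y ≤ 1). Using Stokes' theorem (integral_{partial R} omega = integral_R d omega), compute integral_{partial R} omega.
integral_(partial R) omega = 0

Stokes: integral_partial_R omega = integral_R d omega with d omega = (∂Q/∂x - ∂P/∂y) dx ∧ dy.
  ∂Q/∂x = 0
  ∂P/∂y = 0
  integrand = ∂Q/∂x - ∂P/∂y = 0.
Integrating over R: integral_0^1 integral_0^{1-x} (0) dy dx = 0.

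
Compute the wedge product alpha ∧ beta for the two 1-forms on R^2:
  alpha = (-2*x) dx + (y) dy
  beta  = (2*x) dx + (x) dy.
alpha ∧ beta = (-2*x*(x + y)) dx ∧ dy

Distribute the wedge, using dx_i ∧ dx_j = -dx_j ∧ dx_i and dx_i ∧ dx_i = 0. For each pair (i, j) with i < j, the coefficient of dx_i ∧ dx_j in alpha ∧ beta is (alpha_i * beta_j - alpha_j * beta_i). Collecting: alpha ∧ beta = (-2*x*(x + y)) dx ∧ dy.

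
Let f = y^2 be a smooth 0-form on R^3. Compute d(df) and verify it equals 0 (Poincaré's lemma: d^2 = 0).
d(df) = 0

Step 1: df = sum_i (∂f/∂x_i) dx_i = (0) dx + (2*y) dy + (0) dz.
Step 2: Apply d again. Using the 1-form formula, the coefficient of dx ∧ dy in d(df) is ∂^2 f/∂x ∂y - ∂^2 f/∂y ∂x = (0) - (0) = 0 (equality of mixed partials for smooth f).
Similarly for dx ∧ dz and dy ∧ dz — all coefficients vanish. So d(df) = 0.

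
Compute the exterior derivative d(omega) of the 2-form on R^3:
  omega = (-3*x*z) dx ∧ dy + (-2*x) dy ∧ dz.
d(omega) = (-3*x - 2) dx ∧ dy ∧ dz

For a 2-form omega = sum_{i<j} g_{ij} dx_i ∧ dx_j, the exterior derivative is
  d(omega) = sum_{i<j} d(g_{ij}) ∧ dx_i ∧ dx_j = sum_{i<j, k} (∂g_{ij}/∂x_k) dx_k ∧ dx_i ∧ dx_j.
Expand each term, using dx_k ∧ dx_i ∧ dx_j = sgn(permutation) dx_{(a)} ∧ dx_{(b)} ∧ dx_{(c)} with (a < b < c) sorted:
  d(-3*x*z) includes (∂/∂z)(-3*x*z) dz = (-3*x) dz, which multiplied by dx ∧ dy gives (-3*x) dx ∧ dy ∧ dz
  d(-2*x) includes (∂/∂x)(-2*x) dx = (-2) dx, which multiplied by dy ∧ dz gives (-2) dx ∧ dy ∧ dz
Collecting like 3-forms: d(omega) = (-3*x - 2) dx ∧ dy ∧ dz.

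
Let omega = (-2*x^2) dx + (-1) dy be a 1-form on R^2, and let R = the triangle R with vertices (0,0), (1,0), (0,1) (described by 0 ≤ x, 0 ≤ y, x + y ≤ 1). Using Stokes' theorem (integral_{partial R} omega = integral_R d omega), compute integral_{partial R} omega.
integral_(partial R) omega = 0

Stokes: integral_partial_R omega = integral_R d omega with d omega = (∂Q/∂x - ∂P/∂y) dx ∧ dy.
  ∂Q/∂x = 0
  ∂P/∂y = 0
  integrand = ∂Q/∂x - ∂P/∂y = 0.
Integrating over R: integral_0^1 integral_0^{1-x} (0) dy dx = 0.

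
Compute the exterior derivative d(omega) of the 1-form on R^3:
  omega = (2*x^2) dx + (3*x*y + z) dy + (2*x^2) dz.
d(omega) = (3*y) dx ∧ dy + (4*x) dx ∧ dz + (-1) dy ∧ dz

For a 1-form omega = sum_i f_i dx_i, the exterior derivative is
  d(omega) = sum_{i < j} (∂f_j/∂x_i - ∂f_i/∂x_j) dx_i ∧ dx_j.
  coefficient of dx ∧ dy: ∂f_2/∂x - ∂f_1/∂y = ∂(3*x*y + z)/∂x - ∂(2*x^2)/∂y = 3*y
  coefficient of dx ∧ dz: ∂f_3/∂x - ∂f_1/∂z = ∂(2*x^2)/∂x - ∂(2*x^2)/∂z = 4*x
  coefficient of dy ∧ dz: ∂f_3/∂y - ∂f_2/∂z = ∂(2*x^2)/∂y - ∂(3*x*y + z)/∂z = -1
Assembling: d(omega) = (3*y) dx ∧ dy + (4*x) dx ∧ dz + (-1) dy ∧ dz.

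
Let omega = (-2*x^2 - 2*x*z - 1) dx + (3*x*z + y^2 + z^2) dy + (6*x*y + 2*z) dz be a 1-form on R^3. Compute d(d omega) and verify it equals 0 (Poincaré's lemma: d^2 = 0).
d(d omega) = 0

Step 1: d omega = sum_{i<j} (∂f_j/∂x_i - ∂f_i/∂x_j) dx_i ∧ dx_j:
  coeff of dx ∧ dy: 3*z
  coeff of dx ∧ dz: 2*x + 6*y
  coeff of dy ∧ dz: 3*x - 2*z
Step 2: Apply d again to each 2-form coefficient. The only possible 3-form in R^3 is dx ∧ dy ∧ dz, with coefficient
  ∂(coeff of dy∧dz)/∂x - ∂(coeff of dx∧dz)/∂y + ∂(coeff of dx∧dy)/∂z
  = ∂/∂x (3*x - 2*z) - ∂/∂y (2*x + 6*y) + ∂/∂z (3*z).
Each of these terms simplifies to sums of mixed partials that cancel in pairs. The result is 0 (by equality of mixed partials for smooth functions — Schwarz / Clairaut).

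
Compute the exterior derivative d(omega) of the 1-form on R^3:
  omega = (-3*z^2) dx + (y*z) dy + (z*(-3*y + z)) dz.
d(omega) = (6*z) dx ∧ dz + (-y - 3*z) dy ∧ dz

For a 1-form omega = sum_i f_i dx_i, the exterior derivative is
  d(omega) = sum_{i < j} (∂f_j/∂x_i - ∂f_i/∂x_j) dx_i ∧ dx_j.
  coefficient of dx ∧ dz: ∂f_3/∂x - ∂f_1/∂z = ∂(z*(-3*y + z))/∂x - ∂(-3*z^2)/∂z = 6*z
  coefficient of dy ∧ dz: ∂f_3/∂y - ∂f_2/∂z = ∂(z*(-3*y + z))/∂y - ∂(y*z)/∂z = -y - 3*z
Assembling: d(omega) = (6*z) dx ∧ dz + (-y - 3*z) dy ∧ dz.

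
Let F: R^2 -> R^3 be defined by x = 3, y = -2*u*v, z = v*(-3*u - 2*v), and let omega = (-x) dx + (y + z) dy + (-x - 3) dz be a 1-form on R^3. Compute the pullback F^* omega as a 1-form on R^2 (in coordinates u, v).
F^* omega = (2*v*(5*u*v + 2*v^2 + 9)) du + (10*u^2*v + 4*u*v^2 + 18*u + 24*v) dv

Using F^*(f dg) = (f ∘ F) d(g ∘ F), substitute each coordinate x_i by F_i(u, v) in f_i, and replace dx_i by d F_i = (∂F_i/∂u) du + (∂F_i/∂v) dv.
  For the x component: f_1(F) = -3; d F_1 = (0) du + (0) dv
  For the y component: f_2(F) = v*(-5*u - 2*v); d F_2 = (-2*v) du + (-2*u) dv
  For the z component: f_3(F) = -6; d F_3 = (-3*v) du + (-3*u - 4*v) dv
Combining and collecting du, dv coefficients:
  coeff of du: 2*v*(5*u*v + 2*v^2 + 9)
  coeff of dv: 10*u^2*v + 4*u*v^2 + 18*u + 24*v
F^* omega = (2*v*(5*u*v + 2*v^2 + 9)) du + (10*u^2*v + 4*u*v^2 + 18*u + 24*v) dv.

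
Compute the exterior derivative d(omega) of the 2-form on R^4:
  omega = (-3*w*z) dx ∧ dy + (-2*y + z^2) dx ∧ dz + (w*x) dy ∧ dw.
d(omega) = (2 - 3*w) dx ∧ dy ∧ dz + (w - 3*z) dx ∧ dy ∧ dw

For a 2-form omega = sum_{i<j} g_{ij} dx_i ∧ dx_j, the exterior derivative is
  d(omega) = sum_{i<j} d(g_{ij}) ∧ dx_i ∧ dx_j = sum_{i<j, k} (∂g_{ij}/∂x_k) dx_k ∧ dx_i ∧ dx_j.
Expand each term, using dx_k ∧ dx_i ∧ dx_j = sgn(permutation) dx_{(a)} ∧ dx_{(b)} ∧ dx_{(c)} with (a < b < c) sorted:
  d(-3*w*z) includes (∂/∂z)(-3*w*z) dz = (-3*w) dz, which multiplied by dx ∧ dy gives (-3*w) dx ∧ dy ∧ dz
  d(-3*w*z) includes (∂/∂w)(-3*w*z) dw = (-3*z) dw, which multiplied by dx ∧ dy gives (-3*z) dx ∧ dy ∧ dw
  d(-2*y + z^2) includes (∂/∂y)(-2*y + z^2) dy = (-2) dy, which multiplied by dx ∧ dz gives (2) dx ∧ dy ∧ dz
  d(w*x) includes (∂/∂x)(w*x) dx = (w) dx, which multiplied by dy ∧ dw gives (w) dx ∧ dy ∧ dw
Collecting like 3-forms: d(omega) = (2 - 3*w) dx ∧ dy ∧ dz + (w - 3*z) dx ∧ dy ∧ dw.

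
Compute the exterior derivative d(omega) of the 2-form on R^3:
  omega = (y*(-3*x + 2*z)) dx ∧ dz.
d(omega) = (3*x - 2*z) dx ∧ dy ∧ dz

For a 2-form omega = sum_{i<j} g_{ij} dx_i ∧ dx_j, the exterior derivative is
  d(omega) = sum_{i<j} d(g_{ij}) ∧ dx_i ∧ dx_j = sum_{i<j, k} (∂g_{ij}/∂x_k) dx_k ∧ dx_i ∧ dx_j.
Expand each term, using dx_k ∧ dx_i ∧ dx_j = sgn(permutation) dx_{(a)} ∧ dx_{(b)} ∧ dx_{(c)} with (a < b < c) sorted:
  d(y*(-3*x + 2*z)) includes (∂/∂y)(y*(-3*x + 2*z)) dy = (-3*x + 2*z) dy, which multiplied by dx ∧ dz gives (3*x - 2*z) dx ∧ dy ∧ dz
Collecting like 3-forms: d(omega) = (3*x - 2*z) dx ∧ dy ∧ dz.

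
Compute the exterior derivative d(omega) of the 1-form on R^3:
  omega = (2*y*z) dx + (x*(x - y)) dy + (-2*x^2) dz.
d(omega) = (2*x - y - 2*z) dx ∧ dy + (-4*x - 2*y) dx ∧ dz

For a 1-form omega = sum_i f_i dx_i, the exterior derivative is
  d(omega) = sum_{i < j} (∂f_j/∂x_i - ∂f_i/∂x_j) dx_i ∧ dx_j.
  coefficient of dx ∧ dy: ∂f_2/∂x - ∂f_1/∂y = ∂(x*(x - y))/∂x - ∂(2*y*z)/∂y = 2*x - y - 2*z
  coefficient of dx ∧ dz: ∂f_3/∂x - ∂f_1/∂z = ∂(-2*x^2)/∂x - ∂(2*y*z)/∂z = -4*x - 2*y
Assembling: d(omega) = (2*x - y - 2*z) dx ∧ dy + (-4*x - 2*y) dx ∧ dz.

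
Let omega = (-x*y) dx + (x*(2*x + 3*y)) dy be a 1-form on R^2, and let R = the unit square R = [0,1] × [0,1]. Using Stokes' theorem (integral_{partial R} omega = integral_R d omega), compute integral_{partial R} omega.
integral_(partial R) omega = 4

Stokes: integral_partial_R omega = integral_R d omega with d omega = (∂Q/∂x - ∂P/∂y) dx ∧ dy.
  ∂Q/∂x = 4*x + 3*y
  ∂P/∂y = -x
  integrand = ∂Q/∂x - ∂P/∂y = 5*x + 3*y.
Integrating over R: integral_0^1 integral_0^1 (5*x + 3*y) dx dy = 4.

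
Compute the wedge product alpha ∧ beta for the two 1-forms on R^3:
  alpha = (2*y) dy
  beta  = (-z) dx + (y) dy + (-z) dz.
alpha ∧ beta = (2*y*z) dx ∧ dy + (-2*y*z) dy ∧ dz

Distribute the wedge, using dx_i ∧ dx_j = -dx_j ∧ dx_i and dx_i ∧ dx_i = 0. For each pair (i, j) with i < j, the coefficient of dx_i ∧ dx_j in alpha ∧ beta is (alpha_i * beta_j - alpha_j * beta_i). Collecting: alpha ∧ beta = (2*y*z) dx ∧ dy + (-2*y*z) dy ∧ dz.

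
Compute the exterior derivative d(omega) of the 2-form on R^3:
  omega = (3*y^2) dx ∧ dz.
d(omega) = (-6*y) dx ∧ dy ∧ dz

For a 2-form omega = sum_{i<j} g_{ij} dx_i ∧ dx_j, the exterior derivative is
  d(omega) = sum_{i<j} d(g_{ij}) ∧ dx_i ∧ dx_j = sum_{i<j, k} (∂g_{ij}/∂x_k) dx_k ∧ dx_i ∧ dx_j.
Expand each term, using dx_k ∧ dx_i ∧ dx_j = sgn(permutation) dx_{(a)} ∧ dx_{(b)} ∧ dx_{(c)} with (a < b < c) sorted:
  d(3*y^2) includes (∂/∂y)(3*y^2) dy = (6*y) dy, which multiplied by dx ∧ dz gives (-6*y) dx ∧ dy ∧ dz
Collecting like 3-forms: d(omega) = (-6*y) dx ∧ dy ∧ dz.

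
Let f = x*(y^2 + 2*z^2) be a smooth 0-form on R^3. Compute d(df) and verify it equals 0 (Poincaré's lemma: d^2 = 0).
d(df) = 0

Step 1: df = sum_i (∂f/∂x_i) dx_i = (y^2 + 2*z^2) dx + (2*x*y) dy + (4*x*z) dz.
Step 2: Apply d again. Using the 1-form formula, the coefficient of dx ∧ dy in d(df) is ∂^2 f/∂x ∂y - ∂^2 f/∂y ∂x = (2*y) - (2*y) = 0 (equality of mixed partials for smooth f).
Similarly for dx ∧ dz and dy ∧ dz — all coefficients vanish. So d(df) = 0.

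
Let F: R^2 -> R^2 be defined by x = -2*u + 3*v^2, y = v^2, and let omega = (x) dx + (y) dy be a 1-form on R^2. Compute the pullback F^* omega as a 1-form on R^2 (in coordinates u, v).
F^* omega = (4*u - 6*v^2) du + (-12*u*v + 20*v^3) dv

Using F^*(f dg) = (f ∘ F) d(g ∘ F), substitute each coordinate x_i by F_i(u, v) in f_i, and replace dx_i by d F_i = (∂F_i/∂u) du + (∂F_i/∂v) dv.
  For the x component: f_1(F) = -2*u + 3*v^2; d F_1 = (-2) du + (6*v) dv
  For the y component: f_2(F) = v^2; d F_2 = (0) du + (2*v) dv
Combining and collecting du, dv coefficients:
  coeff of du: 4*u - 6*v^2
  coeff of dv: -12*u*v + 20*v^3
F^* omega = (4*u - 6*v^2) du + (-12*u*v + 20*v^3) dv.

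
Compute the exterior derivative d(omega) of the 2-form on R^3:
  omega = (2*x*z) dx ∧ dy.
d(omega) = (2*x) dx ∧ dy ∧ dz

For a 2-form omega = sum_{i<j} g_{ij} dx_i ∧ dx_j, the exterior derivative is
  d(omega) = sum_{i<j} d(g_{ij}) ∧ dx_i ∧ dx_j = sum_{i<j, k} (∂g_{ij}/∂x_k) dx_k ∧ dx_i ∧ dx_j.
Expand each term, using dx_k ∧ dx_i ∧ dx_j = sgn(permutation) dx_{(a)} ∧ dx_{(b)} ∧ dx_{(c)} with (a < b < c) sorted:
  d(2*x*z) includes (∂/∂z)(2*x*z) dz = (2*x) dz, which multiplied by dx ∧ dy gives (2*x) dx ∧ dy ∧ dz
Collecting like 3-forms: d(omega) = (2*x) dx ∧ dy ∧ dz.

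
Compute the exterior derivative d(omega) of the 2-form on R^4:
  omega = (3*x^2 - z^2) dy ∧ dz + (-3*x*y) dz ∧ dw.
d(omega) = (6*x) dx ∧ dy ∧ dz + (-3*y) dx ∧ dz ∧ dw + (-3*x) dy ∧ dz ∧ dw

For a 2-form omega = sum_{i<j} g_{ij} dx_i ∧ dx_j, the exterior derivative is
  d(omega) = sum_{i<j} d(g_{ij}) ∧ dx_i ∧ dx_j = sum_{i<j, k} (∂g_{ij}/∂x_k) dx_k ∧ dx_i ∧ dx_j.
Expand each term, using dx_k ∧ dx_i ∧ dx_j = sgn(permutation) dx_{(a)} ∧ dx_{(b)} ∧ dx_{(c)} with (a < b < c) sorted:
  d(3*x^2 - z^2) includes (∂/∂x)(3*x^2 - z^2) dx = (6*x) dx, which multiplied by dy ∧ dz gives (6*x) dx ∧ dy ∧ dz
  d(-3*x*y) includes (∂/∂x)(-3*x*y) dx = (-3*y) dx, which multiplied by dz ∧ dw gives (-3*y) dx ∧ dz ∧ dw
  d(-3*x*y) includes (∂/∂y)(-3*x*y) dy = (-3*x) dy, which multiplied by dz ∧ dw gives (-3*x) dy ∧ dz ∧ dw
Collecting like 3-forms: d(omega) = (6*x) dx ∧ dy ∧ dz + (-3*y) dx ∧ dz ∧ dw + (-3*x) dy ∧ dz ∧ dw.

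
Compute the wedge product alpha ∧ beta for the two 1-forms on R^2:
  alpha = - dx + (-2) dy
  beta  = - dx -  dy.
alpha ∧ beta = (-1) dx ∧ dy

Distribute the wedge, using dx_i ∧ dx_j = -dx_j ∧ dx_i and dx_i ∧ dx_i = 0. For each pair (i, j) with i < j, the coefficient of dx_i ∧ dx_j in alpha ∧ beta is (alpha_i * beta_j - alpha_j * beta_i). Collecting: alpha ∧ beta = (-1) dx ∧ dy.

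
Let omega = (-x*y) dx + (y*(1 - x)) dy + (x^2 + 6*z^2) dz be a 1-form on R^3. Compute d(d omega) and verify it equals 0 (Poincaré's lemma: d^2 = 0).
d(d omega) = 0

Step 1: d omega = sum_{i<j} (∂f_j/∂x_i - ∂f_i/∂x_j) dx_i ∧ dx_j:
  coeff of dx ∧ dy: x - y
  coeff of dx ∧ dz: 2*x
  coeff of dy ∧ dz: 0
Step 2: Apply d again to each 2-form coefficient. The only possible 3-form in R^3 is dx ∧ dy ∧ dz, with coefficient
  ∂(coeff of dy∧dz)/∂x - ∂(coeff of dx∧dz)/∂y + ∂(coeff of dx∧dy)/∂z
  = ∂/∂x (0) - ∂/∂y (2*x) + ∂/∂z (x - y).
Each of these terms simplifies to sums of mixed partials that cancel in pairs. The result is 0 (by equality of mixed partials for smooth functions — Schwarz / Clairaut).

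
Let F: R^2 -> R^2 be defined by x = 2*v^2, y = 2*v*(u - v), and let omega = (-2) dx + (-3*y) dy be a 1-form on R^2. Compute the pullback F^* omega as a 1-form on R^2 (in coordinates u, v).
F^* omega = (12*v^2*(-u + v)) du + (4*v*(-3*u^2 + 9*u*v - 6*v^2 - 2)) dv

Using F^*(f dg) = (f ∘ F) d(g ∘ F), substitute each coordinate x_i by F_i(u, v) in f_i, and replace dx_i by d F_i = (∂F_i/∂u) du + (∂F_i/∂v) dv.
  For the x component: f_1(F) = -2; d F_1 = (0) du + (4*v) dv
  For the y component: f_2(F) = 6*v*(-u + v); d F_2 = (2*v) du + (2*u - 4*v) dv
Combining and collecting du, dv coefficients:
  coeff of du: 12*v^2*(-u + v)
  coeff of dv: 4*v*(-3*u^2 + 9*u*v - 6*v^2 - 2)
F^* omega = (12*v^2*(-u + v)) du + (4*v*(-3*u^2 + 9*u*v - 6*v^2 - 2)) dv.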